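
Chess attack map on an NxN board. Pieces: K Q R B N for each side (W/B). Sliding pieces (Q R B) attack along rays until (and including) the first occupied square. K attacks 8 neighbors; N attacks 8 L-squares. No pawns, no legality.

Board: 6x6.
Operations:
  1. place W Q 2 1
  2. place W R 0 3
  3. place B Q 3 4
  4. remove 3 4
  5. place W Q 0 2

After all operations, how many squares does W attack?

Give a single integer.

Op 1: place WQ@(2,1)
Op 2: place WR@(0,3)
Op 3: place BQ@(3,4)
Op 4: remove (3,4)
Op 5: place WQ@(0,2)
Per-piece attacks for W:
  WQ@(0,2): attacks (0,3) (0,1) (0,0) (1,2) (2,2) (3,2) (4,2) (5,2) (1,3) (2,4) (3,5) (1,1) (2,0) [ray(0,1) blocked at (0,3)]
  WR@(0,3): attacks (0,4) (0,5) (0,2) (1,3) (2,3) (3,3) (4,3) (5,3) [ray(0,-1) blocked at (0,2)]
  WQ@(2,1): attacks (2,2) (2,3) (2,4) (2,5) (2,0) (3,1) (4,1) (5,1) (1,1) (0,1) (3,2) (4,3) (5,4) (3,0) (1,2) (0,3) (1,0) [ray(-1,1) blocked at (0,3)]
Union (27 distinct): (0,0) (0,1) (0,2) (0,3) (0,4) (0,5) (1,0) (1,1) (1,2) (1,3) (2,0) (2,2) (2,3) (2,4) (2,5) (3,0) (3,1) (3,2) (3,3) (3,5) (4,1) (4,2) (4,3) (5,1) (5,2) (5,3) (5,4)

Answer: 27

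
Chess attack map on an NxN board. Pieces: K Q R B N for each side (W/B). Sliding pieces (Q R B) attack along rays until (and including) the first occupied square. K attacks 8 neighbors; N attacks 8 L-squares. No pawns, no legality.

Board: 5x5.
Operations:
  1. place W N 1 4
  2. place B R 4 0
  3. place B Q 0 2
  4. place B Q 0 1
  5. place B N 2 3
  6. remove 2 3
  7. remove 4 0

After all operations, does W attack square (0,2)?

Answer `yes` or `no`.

Answer: yes

Derivation:
Op 1: place WN@(1,4)
Op 2: place BR@(4,0)
Op 3: place BQ@(0,2)
Op 4: place BQ@(0,1)
Op 5: place BN@(2,3)
Op 6: remove (2,3)
Op 7: remove (4,0)
Per-piece attacks for W:
  WN@(1,4): attacks (2,2) (3,3) (0,2)
W attacks (0,2): yes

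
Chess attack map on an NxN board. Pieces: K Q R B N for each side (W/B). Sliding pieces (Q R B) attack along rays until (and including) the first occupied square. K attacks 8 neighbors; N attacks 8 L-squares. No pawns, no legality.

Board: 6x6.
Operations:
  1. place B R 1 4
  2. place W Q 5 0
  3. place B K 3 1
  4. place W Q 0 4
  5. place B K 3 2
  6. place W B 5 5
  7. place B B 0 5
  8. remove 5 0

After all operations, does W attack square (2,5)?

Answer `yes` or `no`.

Op 1: place BR@(1,4)
Op 2: place WQ@(5,0)
Op 3: place BK@(3,1)
Op 4: place WQ@(0,4)
Op 5: place BK@(3,2)
Op 6: place WB@(5,5)
Op 7: place BB@(0,5)
Op 8: remove (5,0)
Per-piece attacks for W:
  WQ@(0,4): attacks (0,5) (0,3) (0,2) (0,1) (0,0) (1,4) (1,5) (1,3) (2,2) (3,1) [ray(0,1) blocked at (0,5); ray(1,0) blocked at (1,4); ray(1,-1) blocked at (3,1)]
  WB@(5,5): attacks (4,4) (3,3) (2,2) (1,1) (0,0)
W attacks (2,5): no

Answer: no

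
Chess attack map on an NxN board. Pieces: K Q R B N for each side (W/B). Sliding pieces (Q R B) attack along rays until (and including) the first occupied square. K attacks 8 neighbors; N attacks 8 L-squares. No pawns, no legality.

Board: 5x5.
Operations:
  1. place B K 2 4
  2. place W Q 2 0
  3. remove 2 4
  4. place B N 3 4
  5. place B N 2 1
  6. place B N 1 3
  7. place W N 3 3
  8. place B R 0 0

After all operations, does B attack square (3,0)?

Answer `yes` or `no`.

Op 1: place BK@(2,4)
Op 2: place WQ@(2,0)
Op 3: remove (2,4)
Op 4: place BN@(3,4)
Op 5: place BN@(2,1)
Op 6: place BN@(1,3)
Op 7: place WN@(3,3)
Op 8: place BR@(0,0)
Per-piece attacks for B:
  BR@(0,0): attacks (0,1) (0,2) (0,3) (0,4) (1,0) (2,0) [ray(1,0) blocked at (2,0)]
  BN@(1,3): attacks (3,4) (2,1) (3,2) (0,1)
  BN@(2,1): attacks (3,3) (4,2) (1,3) (0,2) (4,0) (0,0)
  BN@(3,4): attacks (4,2) (2,2) (1,3)
B attacks (3,0): no

Answer: no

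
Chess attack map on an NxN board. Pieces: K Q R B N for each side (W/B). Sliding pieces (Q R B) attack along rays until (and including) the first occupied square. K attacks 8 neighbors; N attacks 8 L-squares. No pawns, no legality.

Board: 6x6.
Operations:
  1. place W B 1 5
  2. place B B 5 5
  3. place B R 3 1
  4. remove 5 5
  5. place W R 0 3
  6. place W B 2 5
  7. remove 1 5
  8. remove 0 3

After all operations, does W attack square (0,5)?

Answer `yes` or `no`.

Answer: no

Derivation:
Op 1: place WB@(1,5)
Op 2: place BB@(5,5)
Op 3: place BR@(3,1)
Op 4: remove (5,5)
Op 5: place WR@(0,3)
Op 6: place WB@(2,5)
Op 7: remove (1,5)
Op 8: remove (0,3)
Per-piece attacks for W:
  WB@(2,5): attacks (3,4) (4,3) (5,2) (1,4) (0,3)
W attacks (0,5): no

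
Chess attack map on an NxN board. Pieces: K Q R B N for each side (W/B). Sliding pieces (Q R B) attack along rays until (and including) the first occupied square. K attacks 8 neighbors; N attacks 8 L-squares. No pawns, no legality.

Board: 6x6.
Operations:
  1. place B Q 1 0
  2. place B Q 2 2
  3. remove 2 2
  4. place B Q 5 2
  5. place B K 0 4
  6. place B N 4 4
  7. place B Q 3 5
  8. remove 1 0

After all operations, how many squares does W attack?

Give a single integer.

Answer: 0

Derivation:
Op 1: place BQ@(1,0)
Op 2: place BQ@(2,2)
Op 3: remove (2,2)
Op 4: place BQ@(5,2)
Op 5: place BK@(0,4)
Op 6: place BN@(4,4)
Op 7: place BQ@(3,5)
Op 8: remove (1,0)
Per-piece attacks for W:
Union (0 distinct): (none)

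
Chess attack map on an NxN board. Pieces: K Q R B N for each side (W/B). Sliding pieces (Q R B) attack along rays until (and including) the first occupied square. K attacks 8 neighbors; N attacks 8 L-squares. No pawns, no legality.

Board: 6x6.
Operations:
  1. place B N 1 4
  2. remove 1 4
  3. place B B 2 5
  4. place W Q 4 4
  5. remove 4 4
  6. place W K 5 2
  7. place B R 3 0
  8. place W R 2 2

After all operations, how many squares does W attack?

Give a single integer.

Op 1: place BN@(1,4)
Op 2: remove (1,4)
Op 3: place BB@(2,5)
Op 4: place WQ@(4,4)
Op 5: remove (4,4)
Op 6: place WK@(5,2)
Op 7: place BR@(3,0)
Op 8: place WR@(2,2)
Per-piece attacks for W:
  WR@(2,2): attacks (2,3) (2,4) (2,5) (2,1) (2,0) (3,2) (4,2) (5,2) (1,2) (0,2) [ray(0,1) blocked at (2,5); ray(1,0) blocked at (5,2)]
  WK@(5,2): attacks (5,3) (5,1) (4,2) (4,3) (4,1)
Union (14 distinct): (0,2) (1,2) (2,0) (2,1) (2,3) (2,4) (2,5) (3,2) (4,1) (4,2) (4,3) (5,1) (5,2) (5,3)

Answer: 14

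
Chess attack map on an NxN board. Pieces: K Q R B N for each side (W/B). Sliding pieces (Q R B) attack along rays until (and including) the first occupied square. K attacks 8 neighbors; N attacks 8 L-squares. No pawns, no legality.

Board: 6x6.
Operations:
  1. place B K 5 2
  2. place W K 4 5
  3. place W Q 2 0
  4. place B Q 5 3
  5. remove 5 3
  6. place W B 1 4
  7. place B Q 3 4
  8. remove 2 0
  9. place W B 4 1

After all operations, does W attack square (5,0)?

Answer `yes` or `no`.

Answer: yes

Derivation:
Op 1: place BK@(5,2)
Op 2: place WK@(4,5)
Op 3: place WQ@(2,0)
Op 4: place BQ@(5,3)
Op 5: remove (5,3)
Op 6: place WB@(1,4)
Op 7: place BQ@(3,4)
Op 8: remove (2,0)
Op 9: place WB@(4,1)
Per-piece attacks for W:
  WB@(1,4): attacks (2,5) (2,3) (3,2) (4,1) (0,5) (0,3) [ray(1,-1) blocked at (4,1)]
  WB@(4,1): attacks (5,2) (5,0) (3,2) (2,3) (1,4) (3,0) [ray(1,1) blocked at (5,2); ray(-1,1) blocked at (1,4)]
  WK@(4,5): attacks (4,4) (5,5) (3,5) (5,4) (3,4)
W attacks (5,0): yes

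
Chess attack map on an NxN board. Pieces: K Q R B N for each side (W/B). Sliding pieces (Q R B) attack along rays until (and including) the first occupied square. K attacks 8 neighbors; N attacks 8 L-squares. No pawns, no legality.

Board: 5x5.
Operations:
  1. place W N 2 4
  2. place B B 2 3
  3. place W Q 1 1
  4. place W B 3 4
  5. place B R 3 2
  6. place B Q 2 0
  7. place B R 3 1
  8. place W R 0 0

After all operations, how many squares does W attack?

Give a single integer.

Op 1: place WN@(2,4)
Op 2: place BB@(2,3)
Op 3: place WQ@(1,1)
Op 4: place WB@(3,4)
Op 5: place BR@(3,2)
Op 6: place BQ@(2,0)
Op 7: place BR@(3,1)
Op 8: place WR@(0,0)
Per-piece attacks for W:
  WR@(0,0): attacks (0,1) (0,2) (0,3) (0,4) (1,0) (2,0) [ray(1,0) blocked at (2,0)]
  WQ@(1,1): attacks (1,2) (1,3) (1,4) (1,0) (2,1) (3,1) (0,1) (2,2) (3,3) (4,4) (2,0) (0,2) (0,0) [ray(1,0) blocked at (3,1); ray(1,-1) blocked at (2,0); ray(-1,-1) blocked at (0,0)]
  WN@(2,4): attacks (3,2) (4,3) (1,2) (0,3)
  WB@(3,4): attacks (4,3) (2,3) [ray(-1,-1) blocked at (2,3)]
Union (18 distinct): (0,0) (0,1) (0,2) (0,3) (0,4) (1,0) (1,2) (1,3) (1,4) (2,0) (2,1) (2,2) (2,3) (3,1) (3,2) (3,3) (4,3) (4,4)

Answer: 18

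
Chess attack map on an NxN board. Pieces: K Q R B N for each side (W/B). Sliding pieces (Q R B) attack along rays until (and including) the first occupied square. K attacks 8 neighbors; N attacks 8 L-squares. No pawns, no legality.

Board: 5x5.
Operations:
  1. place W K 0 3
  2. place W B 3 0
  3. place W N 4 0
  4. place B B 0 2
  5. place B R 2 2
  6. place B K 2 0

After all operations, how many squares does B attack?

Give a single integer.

Answer: 13

Derivation:
Op 1: place WK@(0,3)
Op 2: place WB@(3,0)
Op 3: place WN@(4,0)
Op 4: place BB@(0,2)
Op 5: place BR@(2,2)
Op 6: place BK@(2,0)
Per-piece attacks for B:
  BB@(0,2): attacks (1,3) (2,4) (1,1) (2,0) [ray(1,-1) blocked at (2,0)]
  BK@(2,0): attacks (2,1) (3,0) (1,0) (3,1) (1,1)
  BR@(2,2): attacks (2,3) (2,4) (2,1) (2,0) (3,2) (4,2) (1,2) (0,2) [ray(0,-1) blocked at (2,0); ray(-1,0) blocked at (0,2)]
Union (13 distinct): (0,2) (1,0) (1,1) (1,2) (1,3) (2,0) (2,1) (2,3) (2,4) (3,0) (3,1) (3,2) (4,2)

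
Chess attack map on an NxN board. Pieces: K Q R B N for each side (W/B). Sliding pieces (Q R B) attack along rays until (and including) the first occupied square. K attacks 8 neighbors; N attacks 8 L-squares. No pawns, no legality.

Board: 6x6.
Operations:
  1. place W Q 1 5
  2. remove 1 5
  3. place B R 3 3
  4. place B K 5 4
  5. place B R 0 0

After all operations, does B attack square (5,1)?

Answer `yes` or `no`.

Answer: no

Derivation:
Op 1: place WQ@(1,5)
Op 2: remove (1,5)
Op 3: place BR@(3,3)
Op 4: place BK@(5,4)
Op 5: place BR@(0,0)
Per-piece attacks for B:
  BR@(0,0): attacks (0,1) (0,2) (0,3) (0,4) (0,5) (1,0) (2,0) (3,0) (4,0) (5,0)
  BR@(3,3): attacks (3,4) (3,5) (3,2) (3,1) (3,0) (4,3) (5,3) (2,3) (1,3) (0,3)
  BK@(5,4): attacks (5,5) (5,3) (4,4) (4,5) (4,3)
B attacks (5,1): no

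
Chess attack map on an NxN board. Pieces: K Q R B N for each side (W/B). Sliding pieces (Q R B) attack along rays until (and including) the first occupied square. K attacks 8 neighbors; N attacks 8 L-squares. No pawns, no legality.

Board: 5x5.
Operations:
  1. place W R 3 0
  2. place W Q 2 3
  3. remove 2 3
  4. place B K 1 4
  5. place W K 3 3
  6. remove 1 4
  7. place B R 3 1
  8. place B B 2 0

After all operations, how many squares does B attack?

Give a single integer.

Answer: 9

Derivation:
Op 1: place WR@(3,0)
Op 2: place WQ@(2,3)
Op 3: remove (2,3)
Op 4: place BK@(1,4)
Op 5: place WK@(3,3)
Op 6: remove (1,4)
Op 7: place BR@(3,1)
Op 8: place BB@(2,0)
Per-piece attacks for B:
  BB@(2,0): attacks (3,1) (1,1) (0,2) [ray(1,1) blocked at (3,1)]
  BR@(3,1): attacks (3,2) (3,3) (3,0) (4,1) (2,1) (1,1) (0,1) [ray(0,1) blocked at (3,3); ray(0,-1) blocked at (3,0)]
Union (9 distinct): (0,1) (0,2) (1,1) (2,1) (3,0) (3,1) (3,2) (3,3) (4,1)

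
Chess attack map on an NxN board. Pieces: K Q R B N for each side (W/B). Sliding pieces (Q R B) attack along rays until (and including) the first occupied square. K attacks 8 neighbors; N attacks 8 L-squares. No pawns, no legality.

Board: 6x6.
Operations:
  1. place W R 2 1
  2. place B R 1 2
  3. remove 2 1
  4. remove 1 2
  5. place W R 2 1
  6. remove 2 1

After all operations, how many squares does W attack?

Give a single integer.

Op 1: place WR@(2,1)
Op 2: place BR@(1,2)
Op 3: remove (2,1)
Op 4: remove (1,2)
Op 5: place WR@(2,1)
Op 6: remove (2,1)
Per-piece attacks for W:
Union (0 distinct): (none)

Answer: 0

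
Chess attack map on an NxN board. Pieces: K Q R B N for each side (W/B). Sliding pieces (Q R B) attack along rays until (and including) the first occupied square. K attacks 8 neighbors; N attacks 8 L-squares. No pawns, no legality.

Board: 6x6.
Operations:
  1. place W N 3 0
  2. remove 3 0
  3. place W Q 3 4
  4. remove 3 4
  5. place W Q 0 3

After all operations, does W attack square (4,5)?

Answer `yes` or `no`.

Op 1: place WN@(3,0)
Op 2: remove (3,0)
Op 3: place WQ@(3,4)
Op 4: remove (3,4)
Op 5: place WQ@(0,3)
Per-piece attacks for W:
  WQ@(0,3): attacks (0,4) (0,5) (0,2) (0,1) (0,0) (1,3) (2,3) (3,3) (4,3) (5,3) (1,4) (2,5) (1,2) (2,1) (3,0)
W attacks (4,5): no

Answer: no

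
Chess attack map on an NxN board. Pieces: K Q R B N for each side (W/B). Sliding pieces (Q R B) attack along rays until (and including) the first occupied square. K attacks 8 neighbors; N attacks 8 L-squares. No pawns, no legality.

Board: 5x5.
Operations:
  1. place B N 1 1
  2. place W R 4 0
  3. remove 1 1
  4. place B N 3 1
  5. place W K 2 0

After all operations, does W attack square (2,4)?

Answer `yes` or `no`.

Op 1: place BN@(1,1)
Op 2: place WR@(4,0)
Op 3: remove (1,1)
Op 4: place BN@(3,1)
Op 5: place WK@(2,0)
Per-piece attacks for W:
  WK@(2,0): attacks (2,1) (3,0) (1,0) (3,1) (1,1)
  WR@(4,0): attacks (4,1) (4,2) (4,3) (4,4) (3,0) (2,0) [ray(-1,0) blocked at (2,0)]
W attacks (2,4): no

Answer: no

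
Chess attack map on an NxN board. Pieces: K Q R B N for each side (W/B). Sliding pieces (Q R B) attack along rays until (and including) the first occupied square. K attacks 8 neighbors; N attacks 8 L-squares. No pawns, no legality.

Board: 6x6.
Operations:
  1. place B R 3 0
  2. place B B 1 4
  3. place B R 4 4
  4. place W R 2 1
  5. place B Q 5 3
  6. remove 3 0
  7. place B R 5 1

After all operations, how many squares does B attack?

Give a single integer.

Op 1: place BR@(3,0)
Op 2: place BB@(1,4)
Op 3: place BR@(4,4)
Op 4: place WR@(2,1)
Op 5: place BQ@(5,3)
Op 6: remove (3,0)
Op 7: place BR@(5,1)
Per-piece attacks for B:
  BB@(1,4): attacks (2,5) (2,3) (3,2) (4,1) (5,0) (0,5) (0,3)
  BR@(4,4): attacks (4,5) (4,3) (4,2) (4,1) (4,0) (5,4) (3,4) (2,4) (1,4) [ray(-1,0) blocked at (1,4)]
  BR@(5,1): attacks (5,2) (5,3) (5,0) (4,1) (3,1) (2,1) [ray(0,1) blocked at (5,3); ray(-1,0) blocked at (2,1)]
  BQ@(5,3): attacks (5,4) (5,5) (5,2) (5,1) (4,3) (3,3) (2,3) (1,3) (0,3) (4,4) (4,2) (3,1) (2,0) [ray(0,-1) blocked at (5,1); ray(-1,1) blocked at (4,4)]
Union (25 distinct): (0,3) (0,5) (1,3) (1,4) (2,0) (2,1) (2,3) (2,4) (2,5) (3,1) (3,2) (3,3) (3,4) (4,0) (4,1) (4,2) (4,3) (4,4) (4,5) (5,0) (5,1) (5,2) (5,3) (5,4) (5,5)

Answer: 25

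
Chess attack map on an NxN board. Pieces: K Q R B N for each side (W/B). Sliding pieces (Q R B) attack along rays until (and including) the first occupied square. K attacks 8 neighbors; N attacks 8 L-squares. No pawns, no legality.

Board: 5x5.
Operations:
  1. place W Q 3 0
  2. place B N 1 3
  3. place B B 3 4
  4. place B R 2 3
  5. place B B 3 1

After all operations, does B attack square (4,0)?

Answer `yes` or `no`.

Answer: yes

Derivation:
Op 1: place WQ@(3,0)
Op 2: place BN@(1,3)
Op 3: place BB@(3,4)
Op 4: place BR@(2,3)
Op 5: place BB@(3,1)
Per-piece attacks for B:
  BN@(1,3): attacks (3,4) (2,1) (3,2) (0,1)
  BR@(2,3): attacks (2,4) (2,2) (2,1) (2,0) (3,3) (4,3) (1,3) [ray(-1,0) blocked at (1,3)]
  BB@(3,1): attacks (4,2) (4,0) (2,2) (1,3) (2,0) [ray(-1,1) blocked at (1,3)]
  BB@(3,4): attacks (4,3) (2,3) [ray(-1,-1) blocked at (2,3)]
B attacks (4,0): yes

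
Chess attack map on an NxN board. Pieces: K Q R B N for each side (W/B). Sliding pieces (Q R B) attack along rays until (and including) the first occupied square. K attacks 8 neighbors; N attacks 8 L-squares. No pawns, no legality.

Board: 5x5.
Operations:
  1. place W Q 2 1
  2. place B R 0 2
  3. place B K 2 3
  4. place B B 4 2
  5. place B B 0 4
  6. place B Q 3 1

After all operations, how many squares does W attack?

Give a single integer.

Answer: 12

Derivation:
Op 1: place WQ@(2,1)
Op 2: place BR@(0,2)
Op 3: place BK@(2,3)
Op 4: place BB@(4,2)
Op 5: place BB@(0,4)
Op 6: place BQ@(3,1)
Per-piece attacks for W:
  WQ@(2,1): attacks (2,2) (2,3) (2,0) (3,1) (1,1) (0,1) (3,2) (4,3) (3,0) (1,2) (0,3) (1,0) [ray(0,1) blocked at (2,3); ray(1,0) blocked at (3,1)]
Union (12 distinct): (0,1) (0,3) (1,0) (1,1) (1,2) (2,0) (2,2) (2,3) (3,0) (3,1) (3,2) (4,3)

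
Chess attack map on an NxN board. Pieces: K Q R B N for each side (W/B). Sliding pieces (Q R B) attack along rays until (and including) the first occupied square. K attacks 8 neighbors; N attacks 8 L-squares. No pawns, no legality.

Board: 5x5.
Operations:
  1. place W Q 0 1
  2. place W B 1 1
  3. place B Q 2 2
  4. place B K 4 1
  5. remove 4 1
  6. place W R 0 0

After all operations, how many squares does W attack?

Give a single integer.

Op 1: place WQ@(0,1)
Op 2: place WB@(1,1)
Op 3: place BQ@(2,2)
Op 4: place BK@(4,1)
Op 5: remove (4,1)
Op 6: place WR@(0,0)
Per-piece attacks for W:
  WR@(0,0): attacks (0,1) (1,0) (2,0) (3,0) (4,0) [ray(0,1) blocked at (0,1)]
  WQ@(0,1): attacks (0,2) (0,3) (0,4) (0,0) (1,1) (1,2) (2,3) (3,4) (1,0) [ray(0,-1) blocked at (0,0); ray(1,0) blocked at (1,1)]
  WB@(1,1): attacks (2,2) (2,0) (0,2) (0,0) [ray(1,1) blocked at (2,2); ray(-1,-1) blocked at (0,0)]
Union (14 distinct): (0,0) (0,1) (0,2) (0,3) (0,4) (1,0) (1,1) (1,2) (2,0) (2,2) (2,3) (3,0) (3,4) (4,0)

Answer: 14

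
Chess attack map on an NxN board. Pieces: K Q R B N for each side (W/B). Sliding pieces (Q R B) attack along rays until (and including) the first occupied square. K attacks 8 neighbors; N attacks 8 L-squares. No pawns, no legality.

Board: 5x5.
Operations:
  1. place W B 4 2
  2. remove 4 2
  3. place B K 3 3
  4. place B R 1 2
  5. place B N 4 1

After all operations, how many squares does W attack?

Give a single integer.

Op 1: place WB@(4,2)
Op 2: remove (4,2)
Op 3: place BK@(3,3)
Op 4: place BR@(1,2)
Op 5: place BN@(4,1)
Per-piece attacks for W:
Union (0 distinct): (none)

Answer: 0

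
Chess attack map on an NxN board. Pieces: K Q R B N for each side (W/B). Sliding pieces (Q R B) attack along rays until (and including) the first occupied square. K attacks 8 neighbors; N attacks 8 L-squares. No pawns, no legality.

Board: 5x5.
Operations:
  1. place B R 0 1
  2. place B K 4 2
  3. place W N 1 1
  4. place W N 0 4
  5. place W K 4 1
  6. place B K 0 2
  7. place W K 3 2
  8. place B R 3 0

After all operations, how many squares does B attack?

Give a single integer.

Op 1: place BR@(0,1)
Op 2: place BK@(4,2)
Op 3: place WN@(1,1)
Op 4: place WN@(0,4)
Op 5: place WK@(4,1)
Op 6: place BK@(0,2)
Op 7: place WK@(3,2)
Op 8: place BR@(3,0)
Per-piece attacks for B:
  BR@(0,1): attacks (0,2) (0,0) (1,1) [ray(0,1) blocked at (0,2); ray(1,0) blocked at (1,1)]
  BK@(0,2): attacks (0,3) (0,1) (1,2) (1,3) (1,1)
  BR@(3,0): attacks (3,1) (3,2) (4,0) (2,0) (1,0) (0,0) [ray(0,1) blocked at (3,2)]
  BK@(4,2): attacks (4,3) (4,1) (3,2) (3,3) (3,1)
Union (15 distinct): (0,0) (0,1) (0,2) (0,3) (1,0) (1,1) (1,2) (1,3) (2,0) (3,1) (3,2) (3,3) (4,0) (4,1) (4,3)

Answer: 15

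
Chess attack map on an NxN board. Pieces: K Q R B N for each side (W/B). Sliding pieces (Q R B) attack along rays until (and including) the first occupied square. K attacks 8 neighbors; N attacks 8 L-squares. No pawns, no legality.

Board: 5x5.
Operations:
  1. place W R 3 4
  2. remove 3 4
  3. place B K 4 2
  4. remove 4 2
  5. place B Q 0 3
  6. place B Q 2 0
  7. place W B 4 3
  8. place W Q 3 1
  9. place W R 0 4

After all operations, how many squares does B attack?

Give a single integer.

Answer: 18

Derivation:
Op 1: place WR@(3,4)
Op 2: remove (3,4)
Op 3: place BK@(4,2)
Op 4: remove (4,2)
Op 5: place BQ@(0,3)
Op 6: place BQ@(2,0)
Op 7: place WB@(4,3)
Op 8: place WQ@(3,1)
Op 9: place WR@(0,4)
Per-piece attacks for B:
  BQ@(0,3): attacks (0,4) (0,2) (0,1) (0,0) (1,3) (2,3) (3,3) (4,3) (1,4) (1,2) (2,1) (3,0) [ray(0,1) blocked at (0,4); ray(1,0) blocked at (4,3)]
  BQ@(2,0): attacks (2,1) (2,2) (2,3) (2,4) (3,0) (4,0) (1,0) (0,0) (3,1) (1,1) (0,2) [ray(1,1) blocked at (3,1)]
Union (18 distinct): (0,0) (0,1) (0,2) (0,4) (1,0) (1,1) (1,2) (1,3) (1,4) (2,1) (2,2) (2,3) (2,4) (3,0) (3,1) (3,3) (4,0) (4,3)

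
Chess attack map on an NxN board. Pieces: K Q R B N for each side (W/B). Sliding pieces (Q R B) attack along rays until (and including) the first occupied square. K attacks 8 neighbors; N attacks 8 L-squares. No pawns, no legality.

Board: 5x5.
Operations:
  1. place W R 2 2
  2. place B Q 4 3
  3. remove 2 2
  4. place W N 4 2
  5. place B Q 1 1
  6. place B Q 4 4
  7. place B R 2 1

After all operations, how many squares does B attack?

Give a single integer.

Op 1: place WR@(2,2)
Op 2: place BQ@(4,3)
Op 3: remove (2,2)
Op 4: place WN@(4,2)
Op 5: place BQ@(1,1)
Op 6: place BQ@(4,4)
Op 7: place BR@(2,1)
Per-piece attacks for B:
  BQ@(1,1): attacks (1,2) (1,3) (1,4) (1,0) (2,1) (0,1) (2,2) (3,3) (4,4) (2,0) (0,2) (0,0) [ray(1,0) blocked at (2,1); ray(1,1) blocked at (4,4)]
  BR@(2,1): attacks (2,2) (2,3) (2,4) (2,0) (3,1) (4,1) (1,1) [ray(-1,0) blocked at (1,1)]
  BQ@(4,3): attacks (4,4) (4,2) (3,3) (2,3) (1,3) (0,3) (3,4) (3,2) (2,1) [ray(0,1) blocked at (4,4); ray(0,-1) blocked at (4,2); ray(-1,-1) blocked at (2,1)]
  BQ@(4,4): attacks (4,3) (3,4) (2,4) (1,4) (0,4) (3,3) (2,2) (1,1) [ray(0,-1) blocked at (4,3); ray(-1,-1) blocked at (1,1)]
Union (23 distinct): (0,0) (0,1) (0,2) (0,3) (0,4) (1,0) (1,1) (1,2) (1,3) (1,4) (2,0) (2,1) (2,2) (2,3) (2,4) (3,1) (3,2) (3,3) (3,4) (4,1) (4,2) (4,3) (4,4)

Answer: 23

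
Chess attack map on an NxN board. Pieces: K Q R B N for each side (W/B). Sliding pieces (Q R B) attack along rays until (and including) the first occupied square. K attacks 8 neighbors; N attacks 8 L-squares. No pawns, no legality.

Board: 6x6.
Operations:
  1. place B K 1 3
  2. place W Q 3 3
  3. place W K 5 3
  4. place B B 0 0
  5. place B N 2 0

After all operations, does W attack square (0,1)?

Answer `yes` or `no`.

Answer: no

Derivation:
Op 1: place BK@(1,3)
Op 2: place WQ@(3,3)
Op 3: place WK@(5,3)
Op 4: place BB@(0,0)
Op 5: place BN@(2,0)
Per-piece attacks for W:
  WQ@(3,3): attacks (3,4) (3,5) (3,2) (3,1) (3,0) (4,3) (5,3) (2,3) (1,3) (4,4) (5,5) (4,2) (5,1) (2,4) (1,5) (2,2) (1,1) (0,0) [ray(1,0) blocked at (5,3); ray(-1,0) blocked at (1,3); ray(-1,-1) blocked at (0,0)]
  WK@(5,3): attacks (5,4) (5,2) (4,3) (4,4) (4,2)
W attacks (0,1): no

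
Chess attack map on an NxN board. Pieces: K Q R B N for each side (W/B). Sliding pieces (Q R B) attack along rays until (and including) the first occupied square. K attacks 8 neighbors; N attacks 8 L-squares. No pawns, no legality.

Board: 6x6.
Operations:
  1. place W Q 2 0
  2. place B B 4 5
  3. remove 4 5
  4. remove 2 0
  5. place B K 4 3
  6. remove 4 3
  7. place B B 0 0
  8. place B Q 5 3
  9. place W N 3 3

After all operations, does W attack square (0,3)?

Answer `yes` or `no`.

Answer: no

Derivation:
Op 1: place WQ@(2,0)
Op 2: place BB@(4,5)
Op 3: remove (4,5)
Op 4: remove (2,0)
Op 5: place BK@(4,3)
Op 6: remove (4,3)
Op 7: place BB@(0,0)
Op 8: place BQ@(5,3)
Op 9: place WN@(3,3)
Per-piece attacks for W:
  WN@(3,3): attacks (4,5) (5,4) (2,5) (1,4) (4,1) (5,2) (2,1) (1,2)
W attacks (0,3): no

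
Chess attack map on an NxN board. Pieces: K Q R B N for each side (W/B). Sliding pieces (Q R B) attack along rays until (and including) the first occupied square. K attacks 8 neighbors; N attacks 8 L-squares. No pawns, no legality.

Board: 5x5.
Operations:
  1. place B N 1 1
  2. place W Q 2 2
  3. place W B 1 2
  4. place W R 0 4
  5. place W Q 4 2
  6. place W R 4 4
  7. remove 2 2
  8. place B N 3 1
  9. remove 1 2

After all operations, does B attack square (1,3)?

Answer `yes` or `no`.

Op 1: place BN@(1,1)
Op 2: place WQ@(2,2)
Op 3: place WB@(1,2)
Op 4: place WR@(0,4)
Op 5: place WQ@(4,2)
Op 6: place WR@(4,4)
Op 7: remove (2,2)
Op 8: place BN@(3,1)
Op 9: remove (1,2)
Per-piece attacks for B:
  BN@(1,1): attacks (2,3) (3,2) (0,3) (3,0)
  BN@(3,1): attacks (4,3) (2,3) (1,2) (1,0)
B attacks (1,3): no

Answer: no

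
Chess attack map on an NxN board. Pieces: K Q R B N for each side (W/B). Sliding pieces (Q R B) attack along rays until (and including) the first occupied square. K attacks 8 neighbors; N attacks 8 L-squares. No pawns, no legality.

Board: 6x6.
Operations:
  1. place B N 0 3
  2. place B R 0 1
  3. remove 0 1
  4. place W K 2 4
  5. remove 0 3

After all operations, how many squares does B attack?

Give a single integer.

Answer: 0

Derivation:
Op 1: place BN@(0,3)
Op 2: place BR@(0,1)
Op 3: remove (0,1)
Op 4: place WK@(2,4)
Op 5: remove (0,3)
Per-piece attacks for B:
Union (0 distinct): (none)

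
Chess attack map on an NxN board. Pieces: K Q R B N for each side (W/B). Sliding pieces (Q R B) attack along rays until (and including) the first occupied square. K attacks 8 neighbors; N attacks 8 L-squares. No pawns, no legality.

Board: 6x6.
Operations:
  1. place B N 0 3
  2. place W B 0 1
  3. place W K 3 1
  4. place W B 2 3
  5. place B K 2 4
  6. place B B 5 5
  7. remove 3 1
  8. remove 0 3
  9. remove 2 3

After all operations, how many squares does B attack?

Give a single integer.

Op 1: place BN@(0,3)
Op 2: place WB@(0,1)
Op 3: place WK@(3,1)
Op 4: place WB@(2,3)
Op 5: place BK@(2,4)
Op 6: place BB@(5,5)
Op 7: remove (3,1)
Op 8: remove (0,3)
Op 9: remove (2,3)
Per-piece attacks for B:
  BK@(2,4): attacks (2,5) (2,3) (3,4) (1,4) (3,5) (3,3) (1,5) (1,3)
  BB@(5,5): attacks (4,4) (3,3) (2,2) (1,1) (0,0)
Union (12 distinct): (0,0) (1,1) (1,3) (1,4) (1,5) (2,2) (2,3) (2,5) (3,3) (3,4) (3,5) (4,4)

Answer: 12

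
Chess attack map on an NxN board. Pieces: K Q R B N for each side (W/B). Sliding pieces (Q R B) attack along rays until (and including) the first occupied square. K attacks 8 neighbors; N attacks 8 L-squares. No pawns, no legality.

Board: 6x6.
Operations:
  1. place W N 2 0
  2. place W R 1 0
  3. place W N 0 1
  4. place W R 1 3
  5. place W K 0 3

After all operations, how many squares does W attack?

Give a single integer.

Answer: 19

Derivation:
Op 1: place WN@(2,0)
Op 2: place WR@(1,0)
Op 3: place WN@(0,1)
Op 4: place WR@(1,3)
Op 5: place WK@(0,3)
Per-piece attacks for W:
  WN@(0,1): attacks (1,3) (2,2) (2,0)
  WK@(0,3): attacks (0,4) (0,2) (1,3) (1,4) (1,2)
  WR@(1,0): attacks (1,1) (1,2) (1,3) (2,0) (0,0) [ray(0,1) blocked at (1,3); ray(1,0) blocked at (2,0)]
  WR@(1,3): attacks (1,4) (1,5) (1,2) (1,1) (1,0) (2,3) (3,3) (4,3) (5,3) (0,3) [ray(0,-1) blocked at (1,0); ray(-1,0) blocked at (0,3)]
  WN@(2,0): attacks (3,2) (4,1) (1,2) (0,1)
Union (19 distinct): (0,0) (0,1) (0,2) (0,3) (0,4) (1,0) (1,1) (1,2) (1,3) (1,4) (1,5) (2,0) (2,2) (2,3) (3,2) (3,3) (4,1) (4,3) (5,3)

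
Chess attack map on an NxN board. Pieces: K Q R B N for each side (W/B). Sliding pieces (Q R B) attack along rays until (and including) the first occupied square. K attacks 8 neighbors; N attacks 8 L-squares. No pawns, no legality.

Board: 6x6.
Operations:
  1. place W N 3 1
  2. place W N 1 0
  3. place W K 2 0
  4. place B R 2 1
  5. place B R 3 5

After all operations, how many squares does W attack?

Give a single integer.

Op 1: place WN@(3,1)
Op 2: place WN@(1,0)
Op 3: place WK@(2,0)
Op 4: place BR@(2,1)
Op 5: place BR@(3,5)
Per-piece attacks for W:
  WN@(1,0): attacks (2,2) (3,1) (0,2)
  WK@(2,0): attacks (2,1) (3,0) (1,0) (3,1) (1,1)
  WN@(3,1): attacks (4,3) (5,2) (2,3) (1,2) (5,0) (1,0)
Union (12 distinct): (0,2) (1,0) (1,1) (1,2) (2,1) (2,2) (2,3) (3,0) (3,1) (4,3) (5,0) (5,2)

Answer: 12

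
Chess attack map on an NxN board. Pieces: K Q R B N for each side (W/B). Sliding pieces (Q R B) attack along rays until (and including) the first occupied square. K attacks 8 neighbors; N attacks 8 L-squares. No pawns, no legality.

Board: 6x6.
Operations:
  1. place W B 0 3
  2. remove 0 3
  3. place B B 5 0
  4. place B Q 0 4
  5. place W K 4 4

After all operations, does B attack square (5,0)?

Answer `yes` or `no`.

Answer: no

Derivation:
Op 1: place WB@(0,3)
Op 2: remove (0,3)
Op 3: place BB@(5,0)
Op 4: place BQ@(0,4)
Op 5: place WK@(4,4)
Per-piece attacks for B:
  BQ@(0,4): attacks (0,5) (0,3) (0,2) (0,1) (0,0) (1,4) (2,4) (3,4) (4,4) (1,5) (1,3) (2,2) (3,1) (4,0) [ray(1,0) blocked at (4,4)]
  BB@(5,0): attacks (4,1) (3,2) (2,3) (1,4) (0,5)
B attacks (5,0): no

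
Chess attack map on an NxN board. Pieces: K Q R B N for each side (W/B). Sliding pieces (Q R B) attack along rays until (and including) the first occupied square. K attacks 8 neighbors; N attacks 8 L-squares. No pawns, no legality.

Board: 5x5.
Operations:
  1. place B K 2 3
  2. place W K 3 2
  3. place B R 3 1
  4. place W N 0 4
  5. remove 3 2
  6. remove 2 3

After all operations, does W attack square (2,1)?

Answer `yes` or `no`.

Answer: no

Derivation:
Op 1: place BK@(2,3)
Op 2: place WK@(3,2)
Op 3: place BR@(3,1)
Op 4: place WN@(0,4)
Op 5: remove (3,2)
Op 6: remove (2,3)
Per-piece attacks for W:
  WN@(0,4): attacks (1,2) (2,3)
W attacks (2,1): no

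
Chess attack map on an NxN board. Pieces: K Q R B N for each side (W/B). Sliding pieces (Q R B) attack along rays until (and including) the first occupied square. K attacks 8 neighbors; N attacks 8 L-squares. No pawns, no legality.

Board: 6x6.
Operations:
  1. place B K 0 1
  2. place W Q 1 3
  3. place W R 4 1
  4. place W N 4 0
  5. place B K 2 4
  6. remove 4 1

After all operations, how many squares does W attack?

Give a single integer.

Answer: 19

Derivation:
Op 1: place BK@(0,1)
Op 2: place WQ@(1,3)
Op 3: place WR@(4,1)
Op 4: place WN@(4,0)
Op 5: place BK@(2,4)
Op 6: remove (4,1)
Per-piece attacks for W:
  WQ@(1,3): attacks (1,4) (1,5) (1,2) (1,1) (1,0) (2,3) (3,3) (4,3) (5,3) (0,3) (2,4) (2,2) (3,1) (4,0) (0,4) (0,2) [ray(1,1) blocked at (2,4); ray(1,-1) blocked at (4,0)]
  WN@(4,0): attacks (5,2) (3,2) (2,1)
Union (19 distinct): (0,2) (0,3) (0,4) (1,0) (1,1) (1,2) (1,4) (1,5) (2,1) (2,2) (2,3) (2,4) (3,1) (3,2) (3,3) (4,0) (4,3) (5,2) (5,3)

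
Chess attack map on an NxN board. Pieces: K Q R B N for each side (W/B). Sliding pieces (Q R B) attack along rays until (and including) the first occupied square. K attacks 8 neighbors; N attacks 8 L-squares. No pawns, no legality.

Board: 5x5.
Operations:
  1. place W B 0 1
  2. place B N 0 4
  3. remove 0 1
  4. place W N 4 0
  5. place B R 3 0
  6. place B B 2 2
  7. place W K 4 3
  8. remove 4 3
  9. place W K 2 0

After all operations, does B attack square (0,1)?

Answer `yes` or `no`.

Op 1: place WB@(0,1)
Op 2: place BN@(0,4)
Op 3: remove (0,1)
Op 4: place WN@(4,0)
Op 5: place BR@(3,0)
Op 6: place BB@(2,2)
Op 7: place WK@(4,3)
Op 8: remove (4,3)
Op 9: place WK@(2,0)
Per-piece attacks for B:
  BN@(0,4): attacks (1,2) (2,3)
  BB@(2,2): attacks (3,3) (4,4) (3,1) (4,0) (1,3) (0,4) (1,1) (0,0) [ray(1,-1) blocked at (4,0); ray(-1,1) blocked at (0,4)]
  BR@(3,0): attacks (3,1) (3,2) (3,3) (3,4) (4,0) (2,0) [ray(1,0) blocked at (4,0); ray(-1,0) blocked at (2,0)]
B attacks (0,1): no

Answer: no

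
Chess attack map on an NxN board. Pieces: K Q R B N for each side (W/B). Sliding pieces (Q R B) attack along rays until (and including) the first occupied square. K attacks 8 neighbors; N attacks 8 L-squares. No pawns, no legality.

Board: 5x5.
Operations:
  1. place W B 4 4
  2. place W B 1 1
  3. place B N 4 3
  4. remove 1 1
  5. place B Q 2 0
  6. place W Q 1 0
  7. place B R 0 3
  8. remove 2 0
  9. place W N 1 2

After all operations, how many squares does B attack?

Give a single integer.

Op 1: place WB@(4,4)
Op 2: place WB@(1,1)
Op 3: place BN@(4,3)
Op 4: remove (1,1)
Op 5: place BQ@(2,0)
Op 6: place WQ@(1,0)
Op 7: place BR@(0,3)
Op 8: remove (2,0)
Op 9: place WN@(1,2)
Per-piece attacks for B:
  BR@(0,3): attacks (0,4) (0,2) (0,1) (0,0) (1,3) (2,3) (3,3) (4,3) [ray(1,0) blocked at (4,3)]
  BN@(4,3): attacks (2,4) (3,1) (2,2)
Union (11 distinct): (0,0) (0,1) (0,2) (0,4) (1,3) (2,2) (2,3) (2,4) (3,1) (3,3) (4,3)

Answer: 11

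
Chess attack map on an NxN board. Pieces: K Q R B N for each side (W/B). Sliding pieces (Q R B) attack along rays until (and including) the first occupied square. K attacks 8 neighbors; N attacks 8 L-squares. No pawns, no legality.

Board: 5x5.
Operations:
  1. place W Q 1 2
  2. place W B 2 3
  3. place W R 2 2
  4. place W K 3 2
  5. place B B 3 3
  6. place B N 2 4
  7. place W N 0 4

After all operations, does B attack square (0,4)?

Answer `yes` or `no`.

Answer: no

Derivation:
Op 1: place WQ@(1,2)
Op 2: place WB@(2,3)
Op 3: place WR@(2,2)
Op 4: place WK@(3,2)
Op 5: place BB@(3,3)
Op 6: place BN@(2,4)
Op 7: place WN@(0,4)
Per-piece attacks for B:
  BN@(2,4): attacks (3,2) (4,3) (1,2) (0,3)
  BB@(3,3): attacks (4,4) (4,2) (2,4) (2,2) [ray(-1,1) blocked at (2,4); ray(-1,-1) blocked at (2,2)]
B attacks (0,4): no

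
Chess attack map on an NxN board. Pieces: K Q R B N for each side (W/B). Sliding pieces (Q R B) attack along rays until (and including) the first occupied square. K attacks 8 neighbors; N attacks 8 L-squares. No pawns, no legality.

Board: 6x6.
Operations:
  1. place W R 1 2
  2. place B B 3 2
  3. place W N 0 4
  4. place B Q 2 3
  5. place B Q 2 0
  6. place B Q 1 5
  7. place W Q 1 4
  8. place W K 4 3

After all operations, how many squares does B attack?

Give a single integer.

Answer: 31

Derivation:
Op 1: place WR@(1,2)
Op 2: place BB@(3,2)
Op 3: place WN@(0,4)
Op 4: place BQ@(2,3)
Op 5: place BQ@(2,0)
Op 6: place BQ@(1,5)
Op 7: place WQ@(1,4)
Op 8: place WK@(4,3)
Per-piece attacks for B:
  BQ@(1,5): attacks (1,4) (2,5) (3,5) (4,5) (5,5) (0,5) (2,4) (3,3) (4,2) (5,1) (0,4) [ray(0,-1) blocked at (1,4); ray(-1,-1) blocked at (0,4)]
  BQ@(2,0): attacks (2,1) (2,2) (2,3) (3,0) (4,0) (5,0) (1,0) (0,0) (3,1) (4,2) (5,3) (1,1) (0,2) [ray(0,1) blocked at (2,3)]
  BQ@(2,3): attacks (2,4) (2,5) (2,2) (2,1) (2,0) (3,3) (4,3) (1,3) (0,3) (3,4) (4,5) (3,2) (1,4) (1,2) [ray(0,-1) blocked at (2,0); ray(1,0) blocked at (4,3); ray(1,-1) blocked at (3,2); ray(-1,1) blocked at (1,4); ray(-1,-1) blocked at (1,2)]
  BB@(3,2): attacks (4,3) (4,1) (5,0) (2,3) (2,1) (1,0) [ray(1,1) blocked at (4,3); ray(-1,1) blocked at (2,3)]
Union (31 distinct): (0,0) (0,2) (0,3) (0,4) (0,5) (1,0) (1,1) (1,2) (1,3) (1,4) (2,0) (2,1) (2,2) (2,3) (2,4) (2,5) (3,0) (3,1) (3,2) (3,3) (3,4) (3,5) (4,0) (4,1) (4,2) (4,3) (4,5) (5,0) (5,1) (5,3) (5,5)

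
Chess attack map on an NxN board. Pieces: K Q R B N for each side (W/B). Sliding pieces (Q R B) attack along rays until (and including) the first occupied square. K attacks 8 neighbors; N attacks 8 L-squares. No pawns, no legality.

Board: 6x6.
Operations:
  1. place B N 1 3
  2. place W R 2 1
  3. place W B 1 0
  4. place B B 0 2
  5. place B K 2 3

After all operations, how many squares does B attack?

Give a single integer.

Answer: 14

Derivation:
Op 1: place BN@(1,3)
Op 2: place WR@(2,1)
Op 3: place WB@(1,0)
Op 4: place BB@(0,2)
Op 5: place BK@(2,3)
Per-piece attacks for B:
  BB@(0,2): attacks (1,3) (1,1) (2,0) [ray(1,1) blocked at (1,3)]
  BN@(1,3): attacks (2,5) (3,4) (0,5) (2,1) (3,2) (0,1)
  BK@(2,3): attacks (2,4) (2,2) (3,3) (1,3) (3,4) (3,2) (1,4) (1,2)
Union (14 distinct): (0,1) (0,5) (1,1) (1,2) (1,3) (1,4) (2,0) (2,1) (2,2) (2,4) (2,5) (3,2) (3,3) (3,4)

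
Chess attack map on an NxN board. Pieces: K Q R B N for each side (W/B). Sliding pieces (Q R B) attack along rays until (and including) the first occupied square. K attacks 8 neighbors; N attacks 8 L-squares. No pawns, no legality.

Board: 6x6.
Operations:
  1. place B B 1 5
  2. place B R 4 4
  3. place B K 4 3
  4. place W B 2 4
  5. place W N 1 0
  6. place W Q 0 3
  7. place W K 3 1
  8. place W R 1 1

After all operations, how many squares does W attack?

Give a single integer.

Op 1: place BB@(1,5)
Op 2: place BR@(4,4)
Op 3: place BK@(4,3)
Op 4: place WB@(2,4)
Op 5: place WN@(1,0)
Op 6: place WQ@(0,3)
Op 7: place WK@(3,1)
Op 8: place WR@(1,1)
Per-piece attacks for W:
  WQ@(0,3): attacks (0,4) (0,5) (0,2) (0,1) (0,0) (1,3) (2,3) (3,3) (4,3) (1,4) (2,5) (1,2) (2,1) (3,0) [ray(1,0) blocked at (4,3)]
  WN@(1,0): attacks (2,2) (3,1) (0,2)
  WR@(1,1): attacks (1,2) (1,3) (1,4) (1,5) (1,0) (2,1) (3,1) (0,1) [ray(0,1) blocked at (1,5); ray(0,-1) blocked at (1,0); ray(1,0) blocked at (3,1)]
  WB@(2,4): attacks (3,5) (3,3) (4,2) (5,1) (1,5) (1,3) (0,2) [ray(-1,1) blocked at (1,5)]
  WK@(3,1): attacks (3,2) (3,0) (4,1) (2,1) (4,2) (4,0) (2,2) (2,0)
Union (25 distinct): (0,0) (0,1) (0,2) (0,4) (0,5) (1,0) (1,2) (1,3) (1,4) (1,5) (2,0) (2,1) (2,2) (2,3) (2,5) (3,0) (3,1) (3,2) (3,3) (3,5) (4,0) (4,1) (4,2) (4,3) (5,1)

Answer: 25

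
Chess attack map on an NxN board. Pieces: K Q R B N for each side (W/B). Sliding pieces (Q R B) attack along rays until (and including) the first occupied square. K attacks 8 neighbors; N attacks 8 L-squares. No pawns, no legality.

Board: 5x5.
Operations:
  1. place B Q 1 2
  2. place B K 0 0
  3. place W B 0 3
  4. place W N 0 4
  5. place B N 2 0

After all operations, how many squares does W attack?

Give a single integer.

Answer: 3

Derivation:
Op 1: place BQ@(1,2)
Op 2: place BK@(0,0)
Op 3: place WB@(0,3)
Op 4: place WN@(0,4)
Op 5: place BN@(2,0)
Per-piece attacks for W:
  WB@(0,3): attacks (1,4) (1,2) [ray(1,-1) blocked at (1,2)]
  WN@(0,4): attacks (1,2) (2,3)
Union (3 distinct): (1,2) (1,4) (2,3)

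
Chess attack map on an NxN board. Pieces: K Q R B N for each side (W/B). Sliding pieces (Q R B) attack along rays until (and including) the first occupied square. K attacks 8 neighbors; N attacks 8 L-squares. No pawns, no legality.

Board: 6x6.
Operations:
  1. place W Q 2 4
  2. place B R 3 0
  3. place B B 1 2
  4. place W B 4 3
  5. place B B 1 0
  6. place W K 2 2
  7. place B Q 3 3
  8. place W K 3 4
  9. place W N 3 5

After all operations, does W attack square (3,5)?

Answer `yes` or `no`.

Op 1: place WQ@(2,4)
Op 2: place BR@(3,0)
Op 3: place BB@(1,2)
Op 4: place WB@(4,3)
Op 5: place BB@(1,0)
Op 6: place WK@(2,2)
Op 7: place BQ@(3,3)
Op 8: place WK@(3,4)
Op 9: place WN@(3,5)
Per-piece attacks for W:
  WK@(2,2): attacks (2,3) (2,1) (3,2) (1,2) (3,3) (3,1) (1,3) (1,1)
  WQ@(2,4): attacks (2,5) (2,3) (2,2) (3,4) (1,4) (0,4) (3,5) (3,3) (1,5) (1,3) (0,2) [ray(0,-1) blocked at (2,2); ray(1,0) blocked at (3,4); ray(1,1) blocked at (3,5); ray(1,-1) blocked at (3,3)]
  WK@(3,4): attacks (3,5) (3,3) (4,4) (2,4) (4,5) (4,3) (2,5) (2,3)
  WN@(3,5): attacks (4,3) (5,4) (2,3) (1,4)
  WB@(4,3): attacks (5,4) (5,2) (3,4) (3,2) (2,1) (1,0) [ray(-1,1) blocked at (3,4); ray(-1,-1) blocked at (1,0)]
W attacks (3,5): yes

Answer: yes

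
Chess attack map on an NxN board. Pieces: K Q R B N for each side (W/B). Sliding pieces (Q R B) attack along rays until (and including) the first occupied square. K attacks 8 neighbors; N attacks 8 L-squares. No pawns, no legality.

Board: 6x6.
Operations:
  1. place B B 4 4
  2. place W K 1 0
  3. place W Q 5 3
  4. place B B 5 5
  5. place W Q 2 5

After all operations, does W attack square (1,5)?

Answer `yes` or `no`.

Op 1: place BB@(4,4)
Op 2: place WK@(1,0)
Op 3: place WQ@(5,3)
Op 4: place BB@(5,5)
Op 5: place WQ@(2,5)
Per-piece attacks for W:
  WK@(1,0): attacks (1,1) (2,0) (0,0) (2,1) (0,1)
  WQ@(2,5): attacks (2,4) (2,3) (2,2) (2,1) (2,0) (3,5) (4,5) (5,5) (1,5) (0,5) (3,4) (4,3) (5,2) (1,4) (0,3) [ray(1,0) blocked at (5,5)]
  WQ@(5,3): attacks (5,4) (5,5) (5,2) (5,1) (5,0) (4,3) (3,3) (2,3) (1,3) (0,3) (4,4) (4,2) (3,1) (2,0) [ray(0,1) blocked at (5,5); ray(-1,1) blocked at (4,4)]
W attacks (1,5): yes

Answer: yes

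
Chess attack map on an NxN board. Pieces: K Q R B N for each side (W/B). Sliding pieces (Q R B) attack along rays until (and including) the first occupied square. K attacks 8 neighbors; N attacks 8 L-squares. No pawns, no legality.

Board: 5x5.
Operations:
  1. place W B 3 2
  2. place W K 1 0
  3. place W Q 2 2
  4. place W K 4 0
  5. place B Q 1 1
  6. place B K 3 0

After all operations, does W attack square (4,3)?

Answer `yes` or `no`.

Answer: yes

Derivation:
Op 1: place WB@(3,2)
Op 2: place WK@(1,0)
Op 3: place WQ@(2,2)
Op 4: place WK@(4,0)
Op 5: place BQ@(1,1)
Op 6: place BK@(3,0)
Per-piece attacks for W:
  WK@(1,0): attacks (1,1) (2,0) (0,0) (2,1) (0,1)
  WQ@(2,2): attacks (2,3) (2,4) (2,1) (2,0) (3,2) (1,2) (0,2) (3,3) (4,4) (3,1) (4,0) (1,3) (0,4) (1,1) [ray(1,0) blocked at (3,2); ray(1,-1) blocked at (4,0); ray(-1,-1) blocked at (1,1)]
  WB@(3,2): attacks (4,3) (4,1) (2,3) (1,4) (2,1) (1,0) [ray(-1,-1) blocked at (1,0)]
  WK@(4,0): attacks (4,1) (3,0) (3,1)
W attacks (4,3): yes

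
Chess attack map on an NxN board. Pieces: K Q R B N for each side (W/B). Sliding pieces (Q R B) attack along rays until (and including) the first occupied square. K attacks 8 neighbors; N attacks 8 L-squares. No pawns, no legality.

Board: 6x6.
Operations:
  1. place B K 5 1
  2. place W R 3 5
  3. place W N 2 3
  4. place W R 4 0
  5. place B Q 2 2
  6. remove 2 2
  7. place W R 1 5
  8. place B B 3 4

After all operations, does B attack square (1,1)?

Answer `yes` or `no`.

Op 1: place BK@(5,1)
Op 2: place WR@(3,5)
Op 3: place WN@(2,3)
Op 4: place WR@(4,0)
Op 5: place BQ@(2,2)
Op 6: remove (2,2)
Op 7: place WR@(1,5)
Op 8: place BB@(3,4)
Per-piece attacks for B:
  BB@(3,4): attacks (4,5) (4,3) (5,2) (2,5) (2,3) [ray(-1,-1) blocked at (2,3)]
  BK@(5,1): attacks (5,2) (5,0) (4,1) (4,2) (4,0)
B attacks (1,1): no

Answer: no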